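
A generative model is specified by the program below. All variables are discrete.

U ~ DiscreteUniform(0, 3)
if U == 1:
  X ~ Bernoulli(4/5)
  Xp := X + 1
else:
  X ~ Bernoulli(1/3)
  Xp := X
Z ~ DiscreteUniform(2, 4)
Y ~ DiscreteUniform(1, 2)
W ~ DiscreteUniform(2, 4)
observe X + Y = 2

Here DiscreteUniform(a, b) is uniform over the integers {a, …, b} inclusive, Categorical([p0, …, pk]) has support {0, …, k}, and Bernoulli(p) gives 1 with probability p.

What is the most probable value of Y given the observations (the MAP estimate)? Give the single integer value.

Enumerate traces; 72 have nonzero weight after conditioning:
  (U=0, X=0, Z=2, Y=2, W=2) weight 1/108
  (U=0, X=0, Z=2, Y=2, W=3) weight 1/108
  (U=0, X=0, Z=2, Y=2, W=4) weight 1/108
  (U=0, X=0, Z=3, Y=2, W=2) weight 1/108
  (U=0, X=0, Z=3, Y=2, W=3) weight 1/108
  (U=0, X=0, Z=3, Y=2, W=4) weight 1/108
  (U=0, X=0, Z=4, Y=2, W=2) weight 1/108
  (U=0, X=0, Z=4, Y=2, W=3) weight 1/108
  (U=0, X=1, Z=2, Y=1, W=2) weight 1/216
  … 63 more
Group by Y:
  weight(Y=1) = 9/40
  weight(Y=2) = 11/40
Total weight = 9/40 + 11/40 = 1/2
P(Y=1 | obs) = 9/40 / 1/2 = 9/20
P(Y=2 | obs) = 11/40 / 1/2 = 11/20
argmax = 2

argmax_v P(Y = v | obs) = 2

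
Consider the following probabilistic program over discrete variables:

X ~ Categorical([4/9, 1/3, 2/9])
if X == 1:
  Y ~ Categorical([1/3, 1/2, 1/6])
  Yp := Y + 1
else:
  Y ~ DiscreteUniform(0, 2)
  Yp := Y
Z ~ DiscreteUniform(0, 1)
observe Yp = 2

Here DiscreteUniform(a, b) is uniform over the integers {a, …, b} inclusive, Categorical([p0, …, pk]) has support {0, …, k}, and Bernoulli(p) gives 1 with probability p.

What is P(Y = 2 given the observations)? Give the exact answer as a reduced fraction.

Enumerate traces; 6 have nonzero weight after conditioning:
  (X=0, Y=2, Z=0) weight 2/27
  (X=0, Y=2, Z=1) weight 2/27
  (X=1, Y=1, Z=0) weight 1/12
  (X=1, Y=1, Z=1) weight 1/12
  (X=2, Y=2, Z=0) weight 1/27
  (X=2, Y=2, Z=1) weight 1/27
Group by Y:
  weight(Y=1) = 1/6
  weight(Y=2) = 2/9
Total weight = 1/6 + 2/9 = 7/18
P(Y=1 | obs) = 1/6 / 7/18 = 3/7
P(Y=2 | obs) = 2/9 / 7/18 = 4/7

P(Y = 2 | obs) = 4/7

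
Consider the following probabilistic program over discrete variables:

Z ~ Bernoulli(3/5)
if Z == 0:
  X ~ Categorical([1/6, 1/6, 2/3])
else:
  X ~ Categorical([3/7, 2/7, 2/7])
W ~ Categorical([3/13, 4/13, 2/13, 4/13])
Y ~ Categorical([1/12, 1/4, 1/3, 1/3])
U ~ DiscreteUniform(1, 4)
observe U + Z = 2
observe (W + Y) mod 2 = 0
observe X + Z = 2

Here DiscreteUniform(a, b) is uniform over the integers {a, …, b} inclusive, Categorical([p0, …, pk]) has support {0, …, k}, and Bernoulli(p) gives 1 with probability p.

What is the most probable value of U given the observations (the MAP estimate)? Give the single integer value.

Enumerate traces; 16 have nonzero weight after conditioning:
  (Z=0, X=2, W=0, Y=0, U=2) weight 1/780
  (Z=0, X=2, W=0, Y=2, U=2) weight 1/195
  (Z=0, X=2, W=1, Y=1, U=2) weight 1/195
  (Z=0, X=2, W=1, Y=3, U=2) weight 4/585
  (Z=0, X=2, W=2, Y=0, U=2) weight 1/1170
  (Z=0, X=2, W=2, Y=2, U=2) weight 2/585
  (Z=0, X=2, W=3, Y=1, U=2) weight 1/195
  (Z=0, X=2, W=3, Y=3, U=2) weight 4/585
  (Z=1, X=1, W=0, Y=0, U=1) weight 3/3640
  … 7 more
Group by U:
  weight(U=1) = 81/3640
  weight(U=2) = 9/260
Total weight = 81/3640 + 9/260 = 207/3640
P(U=1 | obs) = 81/3640 / 207/3640 = 9/23
P(U=2 | obs) = 9/260 / 207/3640 = 14/23
argmax = 2

argmax_v P(U = v | obs) = 2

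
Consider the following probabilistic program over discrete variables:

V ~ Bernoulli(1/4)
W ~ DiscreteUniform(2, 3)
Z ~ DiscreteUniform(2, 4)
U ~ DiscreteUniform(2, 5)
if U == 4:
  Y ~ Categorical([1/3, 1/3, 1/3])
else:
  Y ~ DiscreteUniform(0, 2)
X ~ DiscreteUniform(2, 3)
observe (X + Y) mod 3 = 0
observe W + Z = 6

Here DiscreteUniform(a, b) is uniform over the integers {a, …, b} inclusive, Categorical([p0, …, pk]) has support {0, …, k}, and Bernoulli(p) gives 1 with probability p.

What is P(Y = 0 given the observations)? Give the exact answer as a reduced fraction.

P(Y = 0 | obs) = 1/2

Enumerate traces; 32 have nonzero weight after conditioning:
  (V=0, W=2, Z=4, U=2, Y=0, X=3) weight 1/192
  (V=0, W=2, Z=4, U=2, Y=1, X=2) weight 1/192
  (V=0, W=2, Z=4, U=3, Y=0, X=3) weight 1/192
  (V=0, W=2, Z=4, U=3, Y=1, X=2) weight 1/192
  (V=0, W=2, Z=4, U=4, Y=0, X=3) weight 1/192
  (V=0, W=2, Z=4, U=4, Y=1, X=2) weight 1/192
  (V=0, W=2, Z=4, U=5, Y=0, X=3) weight 1/192
  (V=0, W=2, Z=4, U=5, Y=1, X=2) weight 1/192
  … 24 more
Group by Y:
  weight(Y=0) = 1/18
  weight(Y=1) = 1/18
Total weight = 1/18 + 1/18 = 1/9
P(Y=0 | obs) = 1/18 / 1/9 = 1/2
P(Y=1 | obs) = 1/18 / 1/9 = 1/2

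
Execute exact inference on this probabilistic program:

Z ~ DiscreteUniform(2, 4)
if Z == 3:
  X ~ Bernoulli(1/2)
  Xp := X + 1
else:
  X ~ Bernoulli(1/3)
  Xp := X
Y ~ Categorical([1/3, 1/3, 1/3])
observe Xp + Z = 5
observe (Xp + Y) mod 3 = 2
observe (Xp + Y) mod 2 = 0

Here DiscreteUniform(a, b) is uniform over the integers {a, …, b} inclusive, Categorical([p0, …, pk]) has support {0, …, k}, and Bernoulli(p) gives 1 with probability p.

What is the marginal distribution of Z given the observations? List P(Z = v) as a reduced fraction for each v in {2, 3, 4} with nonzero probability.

Enumerate traces; 2 have nonzero weight after conditioning:
  (Z=3, X=1, Y=0) weight 1/18
  (Z=4, X=1, Y=1) weight 1/27
Group by Z:
  weight(Z=3) = 1/18
  weight(Z=4) = 1/27
Total weight = 1/18 + 1/27 = 5/54
P(Z=3 | obs) = 1/18 / 5/54 = 3/5
P(Z=4 | obs) = 1/27 / 5/54 = 2/5

P(Z=3) = 3/5, P(Z=4) = 2/5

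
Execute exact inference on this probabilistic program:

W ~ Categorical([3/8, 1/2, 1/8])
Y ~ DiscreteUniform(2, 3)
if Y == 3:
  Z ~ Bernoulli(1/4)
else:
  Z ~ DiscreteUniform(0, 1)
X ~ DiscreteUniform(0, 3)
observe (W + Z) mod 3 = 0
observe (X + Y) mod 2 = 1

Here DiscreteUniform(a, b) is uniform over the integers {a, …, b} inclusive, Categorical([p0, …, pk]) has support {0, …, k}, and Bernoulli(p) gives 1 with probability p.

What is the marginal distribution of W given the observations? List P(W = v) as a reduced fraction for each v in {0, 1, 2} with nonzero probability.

P(W=0) = 5/6, P(W=2) = 1/6

Enumerate traces; 8 have nonzero weight after conditioning:
  (W=0, Y=2, Z=0, X=1) weight 3/128
  (W=0, Y=2, Z=0, X=3) weight 3/128
  (W=0, Y=3, Z=0, X=0) weight 9/256
  (W=0, Y=3, Z=0, X=2) weight 9/256
  (W=2, Y=2, Z=1, X=1) weight 1/128
  (W=2, Y=2, Z=1, X=3) weight 1/128
  (W=2, Y=3, Z=1, X=0) weight 1/256
  (W=2, Y=3, Z=1, X=2) weight 1/256
Group by W:
  weight(W=0) = 15/128
  weight(W=2) = 3/128
Total weight = 15/128 + 3/128 = 9/64
P(W=0 | obs) = 15/128 / 9/64 = 5/6
P(W=2 | obs) = 3/128 / 9/64 = 1/6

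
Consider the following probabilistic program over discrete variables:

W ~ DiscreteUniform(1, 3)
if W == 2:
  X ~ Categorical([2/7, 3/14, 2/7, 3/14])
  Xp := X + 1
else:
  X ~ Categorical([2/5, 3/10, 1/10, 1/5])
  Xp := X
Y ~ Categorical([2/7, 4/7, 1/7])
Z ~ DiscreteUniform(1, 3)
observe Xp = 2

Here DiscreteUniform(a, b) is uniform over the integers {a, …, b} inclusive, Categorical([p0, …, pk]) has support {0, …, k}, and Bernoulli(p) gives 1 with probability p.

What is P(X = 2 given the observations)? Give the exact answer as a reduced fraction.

P(X = 2 | obs) = 14/29

Enumerate traces; 27 have nonzero weight after conditioning:
  (W=1, X=2, Y=0, Z=1) weight 1/315
  (W=1, X=2, Y=0, Z=2) weight 1/315
  (W=1, X=2, Y=0, Z=3) weight 1/315
  (W=1, X=2, Y=1, Z=1) weight 2/315
  (W=1, X=2, Y=1, Z=2) weight 2/315
  (W=1, X=2, Y=1, Z=3) weight 2/315
  (W=1, X=2, Y=2, Z=1) weight 1/630
  (W=1, X=2, Y=2, Z=2) weight 1/630
  (W=2, X=1, Y=0, Z=1) weight 1/147
  … 18 more
Group by X:
  weight(X=1) = 1/14
  weight(X=2) = 1/15
Total weight = 1/14 + 1/15 = 29/210
P(X=1 | obs) = 1/14 / 29/210 = 15/29
P(X=2 | obs) = 1/15 / 29/210 = 14/29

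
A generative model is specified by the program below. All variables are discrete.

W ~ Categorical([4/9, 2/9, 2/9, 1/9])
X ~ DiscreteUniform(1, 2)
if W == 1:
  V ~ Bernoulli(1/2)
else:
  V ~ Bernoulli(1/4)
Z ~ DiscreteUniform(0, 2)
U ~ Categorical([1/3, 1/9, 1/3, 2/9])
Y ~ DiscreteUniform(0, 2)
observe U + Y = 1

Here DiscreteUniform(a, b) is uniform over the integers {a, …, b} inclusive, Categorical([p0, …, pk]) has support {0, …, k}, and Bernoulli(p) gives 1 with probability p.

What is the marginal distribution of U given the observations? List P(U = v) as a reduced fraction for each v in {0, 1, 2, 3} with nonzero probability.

P(U=0) = 3/4, P(U=1) = 1/4

Enumerate traces; 96 have nonzero weight after conditioning:
  (W=0, X=1, V=0, Z=0, U=0, Y=1) weight 1/162
  (W=0, X=1, V=0, Z=0, U=1, Y=0) weight 1/486
  (W=0, X=1, V=0, Z=1, U=0, Y=1) weight 1/162
  (W=0, X=1, V=0, Z=1, U=1, Y=0) weight 1/486
  (W=0, X=1, V=0, Z=2, U=0, Y=1) weight 1/162
  (W=0, X=1, V=0, Z=2, U=1, Y=0) weight 1/486
  (W=0, X=1, V=1, Z=0, U=0, Y=1) weight 1/486
  (W=0, X=1, V=1, Z=0, U=1, Y=0) weight 1/1458
  … 88 more
Group by U:
  weight(U=0) = 1/9
  weight(U=1) = 1/27
Total weight = 1/9 + 1/27 = 4/27
P(U=0 | obs) = 1/9 / 4/27 = 3/4
P(U=1 | obs) = 1/27 / 4/27 = 1/4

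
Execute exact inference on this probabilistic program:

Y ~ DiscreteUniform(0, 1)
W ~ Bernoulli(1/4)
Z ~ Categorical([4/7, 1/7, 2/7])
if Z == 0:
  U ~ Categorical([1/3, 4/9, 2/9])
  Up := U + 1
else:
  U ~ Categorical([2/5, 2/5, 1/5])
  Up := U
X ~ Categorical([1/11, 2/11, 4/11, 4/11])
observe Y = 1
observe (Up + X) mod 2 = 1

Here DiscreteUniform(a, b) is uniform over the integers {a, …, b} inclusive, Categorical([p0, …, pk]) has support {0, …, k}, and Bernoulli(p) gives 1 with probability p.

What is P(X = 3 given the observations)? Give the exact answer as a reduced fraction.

P(X = 3 | obs) = 23/62

Enumerate traces; 36 have nonzero weight after conditioning:
  (Y=1, W=0, Z=0, U=0, X=0) weight 1/154
  (Y=1, W=0, Z=0, U=0, X=2) weight 2/77
  (Y=1, W=0, Z=0, U=1, X=1) weight 4/231
  (Y=1, W=0, Z=0, U=1, X=3) weight 8/231
  (Y=1, W=0, Z=0, U=2, X=0) weight 1/231
  (Y=1, W=0, Z=0, U=2, X=2) weight 4/231
  (Y=1, W=0, Z=1, U=0, X=1) weight 3/770
  (Y=1, W=0, Z=1, U=0, X=3) weight 3/385
  … 28 more
Group by X:
  weight(X=0) = 1/45
  weight(X=1) = 23/495
  weight(X=2) = 4/45
  weight(X=3) = 46/495
Total weight = 1/45 + 23/495 + 4/45 + 46/495 = 124/495
P(X=0 | obs) = 1/45 / 124/495 = 11/124
P(X=1 | obs) = 23/495 / 124/495 = 23/124
P(X=2 | obs) = 4/45 / 124/495 = 11/31
P(X=3 | obs) = 46/495 / 124/495 = 23/62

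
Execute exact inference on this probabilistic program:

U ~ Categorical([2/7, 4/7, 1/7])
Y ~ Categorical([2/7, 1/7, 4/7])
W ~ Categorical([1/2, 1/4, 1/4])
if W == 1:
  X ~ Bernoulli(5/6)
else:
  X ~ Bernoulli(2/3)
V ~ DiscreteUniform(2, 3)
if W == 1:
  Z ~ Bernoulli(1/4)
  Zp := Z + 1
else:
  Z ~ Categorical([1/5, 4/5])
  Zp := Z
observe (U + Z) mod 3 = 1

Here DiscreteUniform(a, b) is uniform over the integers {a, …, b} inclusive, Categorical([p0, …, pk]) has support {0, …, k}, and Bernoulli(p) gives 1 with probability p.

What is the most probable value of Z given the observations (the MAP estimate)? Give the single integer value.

argmax_v P(Z = v | obs) = 0

Enumerate traces; 72 have nonzero weight after conditioning:
  (U=0, Y=0, W=0, X=0, V=2, Z=1) weight 4/735
  (U=0, Y=0, W=0, X=0, V=3, Z=1) weight 4/735
  (U=0, Y=0, W=0, X=1, V=2, Z=1) weight 8/735
  (U=0, Y=0, W=0, X=1, V=3, Z=1) weight 8/735
  (U=0, Y=0, W=1, X=0, V=2, Z=1) weight 1/2352
  (U=0, Y=0, W=1, X=0, V=3, Z=1) weight 1/2352
  (U=0, Y=0, W=1, X=1, V=2, Z=1) weight 5/2352
  (U=0, Y=0, W=1, X=1, V=3, Z=1) weight 5/2352
  (U=1, Y=0, W=0, X=0, V=2, Z=0) weight 2/735
  … 63 more
Group by Z:
  weight(Z=0) = 27/140
  weight(Z=1) = 53/280
Total weight = 27/140 + 53/280 = 107/280
P(Z=0 | obs) = 27/140 / 107/280 = 54/107
P(Z=1 | obs) = 53/280 / 107/280 = 53/107
argmax = 0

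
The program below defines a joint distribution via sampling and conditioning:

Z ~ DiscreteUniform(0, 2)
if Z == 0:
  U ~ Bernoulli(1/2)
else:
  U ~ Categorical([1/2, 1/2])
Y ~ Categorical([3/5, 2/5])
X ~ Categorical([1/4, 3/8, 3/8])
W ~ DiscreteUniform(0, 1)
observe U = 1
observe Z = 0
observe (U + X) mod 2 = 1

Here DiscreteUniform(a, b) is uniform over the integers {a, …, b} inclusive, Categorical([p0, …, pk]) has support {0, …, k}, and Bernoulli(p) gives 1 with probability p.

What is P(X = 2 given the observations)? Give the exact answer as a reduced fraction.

P(X = 2 | obs) = 3/5

Enumerate traces; 8 have nonzero weight after conditioning:
  (Z=0, U=1, Y=0, X=0, W=0) weight 1/80
  (Z=0, U=1, Y=0, X=0, W=1) weight 1/80
  (Z=0, U=1, Y=0, X=2, W=0) weight 3/160
  (Z=0, U=1, Y=0, X=2, W=1) weight 3/160
  (Z=0, U=1, Y=1, X=0, W=0) weight 1/120
  (Z=0, U=1, Y=1, X=0, W=1) weight 1/120
  (Z=0, U=1, Y=1, X=2, W=0) weight 1/80
  (Z=0, U=1, Y=1, X=2, W=1) weight 1/80
Group by X:
  weight(X=0) = 1/24
  weight(X=2) = 1/16
Total weight = 1/24 + 1/16 = 5/48
P(X=0 | obs) = 1/24 / 5/48 = 2/5
P(X=2 | obs) = 1/16 / 5/48 = 3/5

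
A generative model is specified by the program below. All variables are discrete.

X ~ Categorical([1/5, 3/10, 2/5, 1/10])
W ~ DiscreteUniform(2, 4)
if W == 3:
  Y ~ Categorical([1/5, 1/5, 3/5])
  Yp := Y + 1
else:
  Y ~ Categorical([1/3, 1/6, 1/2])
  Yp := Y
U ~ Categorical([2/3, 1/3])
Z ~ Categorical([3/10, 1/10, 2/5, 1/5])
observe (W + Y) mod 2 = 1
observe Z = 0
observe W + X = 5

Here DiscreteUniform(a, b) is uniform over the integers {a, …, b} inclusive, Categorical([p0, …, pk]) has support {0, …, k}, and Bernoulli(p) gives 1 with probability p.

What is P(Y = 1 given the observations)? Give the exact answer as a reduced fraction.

Enumerate traces; 8 have nonzero weight after conditioning:
  (X=1, W=4, Y=1, U=0, Z=0) weight 1/300
  (X=1, W=4, Y=1, U=1, Z=0) weight 1/600
  (X=2, W=3, Y=0, U=0, Z=0) weight 2/375
  (X=2, W=3, Y=0, U=1, Z=0) weight 1/375
  (X=2, W=3, Y=2, U=0, Z=0) weight 2/125
  (X=2, W=3, Y=2, U=1, Z=0) weight 1/125
  (X=3, W=2, Y=1, U=0, Z=0) weight 1/900
  (X=3, W=2, Y=1, U=1, Z=0) weight 1/1800
Group by Y:
  weight(Y=0) = 1/125
  weight(Y=1) = 1/150
  weight(Y=2) = 3/125
Total weight = 1/125 + 1/150 + 3/125 = 29/750
P(Y=0 | obs) = 1/125 / 29/750 = 6/29
P(Y=1 | obs) = 1/150 / 29/750 = 5/29
P(Y=2 | obs) = 3/125 / 29/750 = 18/29

P(Y = 1 | obs) = 5/29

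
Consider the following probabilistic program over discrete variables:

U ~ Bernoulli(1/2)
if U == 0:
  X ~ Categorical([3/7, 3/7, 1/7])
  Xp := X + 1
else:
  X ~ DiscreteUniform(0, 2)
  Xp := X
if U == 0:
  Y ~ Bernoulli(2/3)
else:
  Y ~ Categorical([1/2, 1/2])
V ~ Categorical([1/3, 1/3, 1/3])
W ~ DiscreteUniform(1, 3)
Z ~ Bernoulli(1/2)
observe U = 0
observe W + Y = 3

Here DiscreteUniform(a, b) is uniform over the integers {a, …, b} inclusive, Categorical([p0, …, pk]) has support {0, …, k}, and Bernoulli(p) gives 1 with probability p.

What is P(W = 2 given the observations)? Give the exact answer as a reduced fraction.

Enumerate traces; 36 have nonzero weight after conditioning:
  (U=0, X=0, Y=0, V=0, W=3, Z=0) weight 1/252
  (U=0, X=0, Y=0, V=0, W=3, Z=1) weight 1/252
  (U=0, X=0, Y=0, V=1, W=3, Z=0) weight 1/252
  (U=0, X=0, Y=0, V=1, W=3, Z=1) weight 1/252
  (U=0, X=0, Y=0, V=2, W=3, Z=0) weight 1/252
  (U=0, X=0, Y=0, V=2, W=3, Z=1) weight 1/252
  (U=0, X=0, Y=1, V=0, W=2, Z=0) weight 1/126
  (U=0, X=0, Y=1, V=0, W=2, Z=1) weight 1/126
  … 28 more
Group by W:
  weight(W=2) = 1/9
  weight(W=3) = 1/18
Total weight = 1/9 + 1/18 = 1/6
P(W=2 | obs) = 1/9 / 1/6 = 2/3
P(W=3 | obs) = 1/18 / 1/6 = 1/3

P(W = 2 | obs) = 2/3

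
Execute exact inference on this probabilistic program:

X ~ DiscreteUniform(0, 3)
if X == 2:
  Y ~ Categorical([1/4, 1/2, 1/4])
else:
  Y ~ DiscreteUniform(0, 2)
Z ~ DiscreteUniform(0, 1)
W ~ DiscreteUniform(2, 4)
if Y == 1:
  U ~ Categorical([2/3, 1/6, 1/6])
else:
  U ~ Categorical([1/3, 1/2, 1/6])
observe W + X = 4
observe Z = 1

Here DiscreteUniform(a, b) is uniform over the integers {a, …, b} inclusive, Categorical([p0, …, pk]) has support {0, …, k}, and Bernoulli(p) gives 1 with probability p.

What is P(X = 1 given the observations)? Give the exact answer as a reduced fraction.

P(X = 1 | obs) = 1/3

Enumerate traces; 27 have nonzero weight after conditioning:
  (X=0, Y=0, Z=1, W=4, U=0) weight 1/216
  (X=0, Y=0, Z=1, W=4, U=1) weight 1/144
  (X=0, Y=0, Z=1, W=4, U=2) weight 1/432
  (X=0, Y=1, Z=1, W=4, U=0) weight 1/108
  (X=0, Y=1, Z=1, W=4, U=1) weight 1/432
  (X=0, Y=1, Z=1, W=4, U=2) weight 1/432
  (X=0, Y=2, Z=1, W=4, U=0) weight 1/216
  (X=0, Y=2, Z=1, W=4, U=1) weight 1/144
  (X=1, Y=0, Z=1, W=3, U=0) weight 1/216
  (X=2, Y=0, Z=1, W=2, U=0) weight 1/288
  … 17 more
Group by X:
  weight(X=0) = 1/24
  weight(X=1) = 1/24
  weight(X=2) = 1/24
Total weight = 1/24 + 1/24 + 1/24 = 1/8
P(X=0 | obs) = 1/24 / 1/8 = 1/3
P(X=1 | obs) = 1/24 / 1/8 = 1/3
P(X=2 | obs) = 1/24 / 1/8 = 1/3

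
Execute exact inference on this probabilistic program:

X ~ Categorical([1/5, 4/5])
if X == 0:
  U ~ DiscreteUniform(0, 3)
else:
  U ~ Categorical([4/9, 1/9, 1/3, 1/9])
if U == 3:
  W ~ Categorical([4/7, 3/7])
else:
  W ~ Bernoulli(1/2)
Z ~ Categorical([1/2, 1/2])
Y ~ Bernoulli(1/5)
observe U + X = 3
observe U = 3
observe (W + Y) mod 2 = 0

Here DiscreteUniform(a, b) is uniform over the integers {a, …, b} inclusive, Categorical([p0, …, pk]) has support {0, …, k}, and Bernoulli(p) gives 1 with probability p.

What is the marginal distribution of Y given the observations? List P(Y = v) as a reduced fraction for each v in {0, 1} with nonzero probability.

Enumerate traces; 4 have nonzero weight after conditioning:
  (X=0, U=3, W=0, Z=0, Y=0) weight 2/175
  (X=0, U=3, W=0, Z=1, Y=0) weight 2/175
  (X=0, U=3, W=1, Z=0, Y=1) weight 3/1400
  (X=0, U=3, W=1, Z=1, Y=1) weight 3/1400
Group by Y:
  weight(Y=0) = 4/175
  weight(Y=1) = 3/700
Total weight = 4/175 + 3/700 = 19/700
P(Y=0 | obs) = 4/175 / 19/700 = 16/19
P(Y=1 | obs) = 3/700 / 19/700 = 3/19

P(Y=0) = 16/19, P(Y=1) = 3/19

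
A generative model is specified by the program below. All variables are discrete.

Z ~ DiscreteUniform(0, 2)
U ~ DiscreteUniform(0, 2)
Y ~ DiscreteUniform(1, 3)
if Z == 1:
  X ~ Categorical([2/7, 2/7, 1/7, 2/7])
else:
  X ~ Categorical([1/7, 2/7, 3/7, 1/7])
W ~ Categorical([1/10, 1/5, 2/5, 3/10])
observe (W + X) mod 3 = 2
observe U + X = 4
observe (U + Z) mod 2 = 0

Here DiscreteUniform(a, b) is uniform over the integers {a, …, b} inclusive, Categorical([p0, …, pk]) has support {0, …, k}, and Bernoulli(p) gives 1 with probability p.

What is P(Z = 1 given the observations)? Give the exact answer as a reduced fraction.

P(Z = 1 | obs) = 1/4

Enumerate traces; 15 have nonzero weight after conditioning:
  (Z=0, U=2, Y=1, X=2, W=0) weight 1/630
  (Z=0, U=2, Y=1, X=2, W=3) weight 1/210
  (Z=0, U=2, Y=2, X=2, W=0) weight 1/630
  (Z=0, U=2, Y=2, X=2, W=3) weight 1/210
  (Z=0, U=2, Y=3, X=2, W=0) weight 1/630
  (Z=0, U=2, Y=3, X=2, W=3) weight 1/210
  (Z=1, U=1, Y=1, X=3, W=2) weight 4/945
  (Z=1, U=1, Y=2, X=3, W=2) weight 4/945
  (Z=2, U=2, Y=1, X=2, W=0) weight 1/630
  … 6 more
Group by Z:
  weight(Z=0) = 2/105
  weight(Z=1) = 4/315
  weight(Z=2) = 2/105
Total weight = 2/105 + 4/315 + 2/105 = 16/315
P(Z=0 | obs) = 2/105 / 16/315 = 3/8
P(Z=1 | obs) = 4/315 / 16/315 = 1/4
P(Z=2 | obs) = 2/105 / 16/315 = 3/8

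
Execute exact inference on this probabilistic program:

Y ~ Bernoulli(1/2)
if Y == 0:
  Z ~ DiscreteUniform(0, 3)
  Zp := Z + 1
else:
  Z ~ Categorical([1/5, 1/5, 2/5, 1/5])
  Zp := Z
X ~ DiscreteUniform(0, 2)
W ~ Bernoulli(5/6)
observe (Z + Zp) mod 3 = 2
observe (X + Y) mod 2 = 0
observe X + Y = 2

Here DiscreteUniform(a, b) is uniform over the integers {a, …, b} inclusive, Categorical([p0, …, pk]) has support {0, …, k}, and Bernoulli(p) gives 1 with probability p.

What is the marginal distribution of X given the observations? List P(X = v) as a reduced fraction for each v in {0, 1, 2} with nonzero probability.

Enumerate traces; 4 have nonzero weight after conditioning:
  (Y=0, Z=2, X=2, W=0) weight 1/144
  (Y=0, Z=2, X=2, W=1) weight 5/144
  (Y=1, Z=1, X=1, W=0) weight 1/180
  (Y=1, Z=1, X=1, W=1) weight 1/36
Group by X:
  weight(X=1) = 1/30
  weight(X=2) = 1/24
Total weight = 1/30 + 1/24 = 3/40
P(X=1 | obs) = 1/30 / 3/40 = 4/9
P(X=2 | obs) = 1/24 / 3/40 = 5/9

P(X=1) = 4/9, P(X=2) = 5/9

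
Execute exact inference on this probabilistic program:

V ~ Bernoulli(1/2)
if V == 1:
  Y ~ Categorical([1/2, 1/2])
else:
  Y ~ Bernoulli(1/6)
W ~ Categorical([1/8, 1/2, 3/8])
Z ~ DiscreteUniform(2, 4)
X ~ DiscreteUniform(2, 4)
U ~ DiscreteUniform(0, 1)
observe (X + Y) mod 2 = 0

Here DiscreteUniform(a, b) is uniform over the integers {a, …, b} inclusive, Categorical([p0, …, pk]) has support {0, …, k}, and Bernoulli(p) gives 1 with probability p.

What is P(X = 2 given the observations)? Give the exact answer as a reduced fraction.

P(X = 2 | obs) = 2/5

Enumerate traces; 108 have nonzero weight after conditioning:
  (V=0, Y=0, W=0, Z=2, X=2, U=0) weight 5/1728
  (V=0, Y=0, W=0, Z=2, X=2, U=1) weight 5/1728
  (V=0, Y=0, W=0, Z=2, X=4, U=0) weight 5/1728
  (V=0, Y=0, W=0, Z=2, X=4, U=1) weight 5/1728
  (V=0, Y=0, W=0, Z=3, X=2, U=0) weight 5/1728
  (V=0, Y=0, W=0, Z=3, X=2, U=1) weight 5/1728
  (V=0, Y=0, W=0, Z=3, X=4, U=0) weight 5/1728
  (V=0, Y=0, W=0, Z=3, X=4, U=1) weight 5/1728
  (V=0, Y=1, W=0, Z=2, X=3, U=0) weight 1/1728
  … 99 more
Group by X:
  weight(X=2) = 2/9
  weight(X=3) = 1/9
  weight(X=4) = 2/9
Total weight = 2/9 + 1/9 + 2/9 = 5/9
P(X=2 | obs) = 2/9 / 5/9 = 2/5
P(X=3 | obs) = 1/9 / 5/9 = 1/5
P(X=4 | obs) = 2/9 / 5/9 = 2/5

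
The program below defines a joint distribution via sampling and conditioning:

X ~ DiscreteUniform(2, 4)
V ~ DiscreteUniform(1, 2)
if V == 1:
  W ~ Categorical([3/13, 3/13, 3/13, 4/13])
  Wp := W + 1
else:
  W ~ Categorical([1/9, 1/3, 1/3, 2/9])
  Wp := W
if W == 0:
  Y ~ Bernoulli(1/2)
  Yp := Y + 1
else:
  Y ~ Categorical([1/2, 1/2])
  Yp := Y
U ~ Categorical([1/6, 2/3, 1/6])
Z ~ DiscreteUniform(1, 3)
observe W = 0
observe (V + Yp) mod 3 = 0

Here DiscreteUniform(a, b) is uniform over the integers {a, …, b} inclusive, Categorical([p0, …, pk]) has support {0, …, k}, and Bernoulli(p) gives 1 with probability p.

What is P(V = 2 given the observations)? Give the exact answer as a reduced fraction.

Enumerate traces; 54 have nonzero weight after conditioning:
  (X=2, V=1, W=0, Y=1, U=0, Z=1) weight 1/936
  (X=2, V=1, W=0, Y=1, U=0, Z=2) weight 1/936
  (X=2, V=1, W=0, Y=1, U=0, Z=3) weight 1/936
  (X=2, V=1, W=0, Y=1, U=1, Z=1) weight 1/234
  (X=2, V=1, W=0, Y=1, U=1, Z=2) weight 1/234
  (X=2, V=1, W=0, Y=1, U=1, Z=3) weight 1/234
  (X=2, V=1, W=0, Y=1, U=2, Z=1) weight 1/936
  (X=2, V=1, W=0, Y=1, U=2, Z=2) weight 1/936
  (X=2, V=2, W=0, Y=0, U=0, Z=1) weight 1/1944
  … 45 more
Group by V:
  weight(V=1) = 3/52
  weight(V=2) = 1/36
Total weight = 3/52 + 1/36 = 10/117
P(V=1 | obs) = 3/52 / 10/117 = 27/40
P(V=2 | obs) = 1/36 / 10/117 = 13/40

P(V = 2 | obs) = 13/40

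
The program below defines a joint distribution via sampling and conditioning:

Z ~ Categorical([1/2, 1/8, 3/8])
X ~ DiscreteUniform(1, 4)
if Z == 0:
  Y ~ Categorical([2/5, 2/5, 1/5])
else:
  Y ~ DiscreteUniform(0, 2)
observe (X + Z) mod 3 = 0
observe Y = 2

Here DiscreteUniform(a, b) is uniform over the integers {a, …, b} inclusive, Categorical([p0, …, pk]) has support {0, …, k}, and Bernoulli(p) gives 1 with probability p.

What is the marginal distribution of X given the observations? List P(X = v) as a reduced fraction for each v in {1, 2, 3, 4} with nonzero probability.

P(X=1) = 15/47, P(X=2) = 5/47, P(X=3) = 12/47, P(X=4) = 15/47

Enumerate traces; 4 have nonzero weight after conditioning:
  (Z=0, X=3, Y=2) weight 1/40
  (Z=1, X=2, Y=2) weight 1/96
  (Z=2, X=1, Y=2) weight 1/32
  (Z=2, X=4, Y=2) weight 1/32
Group by X:
  weight(X=1) = 1/32
  weight(X=2) = 1/96
  weight(X=3) = 1/40
  weight(X=4) = 1/32
Total weight = 1/32 + 1/96 + 1/40 + 1/32 = 47/480
P(X=1 | obs) = 1/32 / 47/480 = 15/47
P(X=2 | obs) = 1/96 / 47/480 = 5/47
P(X=3 | obs) = 1/40 / 47/480 = 12/47
P(X=4 | obs) = 1/32 / 47/480 = 15/47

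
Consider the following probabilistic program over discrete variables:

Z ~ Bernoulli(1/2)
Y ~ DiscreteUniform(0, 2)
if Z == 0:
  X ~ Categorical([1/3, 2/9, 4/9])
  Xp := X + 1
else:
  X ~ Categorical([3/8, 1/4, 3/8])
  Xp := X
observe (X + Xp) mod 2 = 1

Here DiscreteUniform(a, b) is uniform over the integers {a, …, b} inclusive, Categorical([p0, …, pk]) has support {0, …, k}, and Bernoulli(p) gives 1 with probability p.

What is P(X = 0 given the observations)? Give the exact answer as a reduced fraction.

Enumerate traces; 9 have nonzero weight after conditioning:
  (Z=0, Y=0, X=0) weight 1/18
  (Z=0, Y=0, X=1) weight 1/27
  (Z=0, Y=0, X=2) weight 2/27
  (Z=0, Y=1, X=0) weight 1/18
  (Z=0, Y=1, X=1) weight 1/27
  (Z=0, Y=1, X=2) weight 2/27
  (Z=0, Y=2, X=0) weight 1/18
  (Z=0, Y=2, X=1) weight 1/27
  … 1 more
Group by X:
  weight(X=0) = 1/6
  weight(X=1) = 1/9
  weight(X=2) = 2/9
Total weight = 1/6 + 1/9 + 2/9 = 1/2
P(X=0 | obs) = 1/6 / 1/2 = 1/3
P(X=1 | obs) = 1/9 / 1/2 = 2/9
P(X=2 | obs) = 2/9 / 1/2 = 4/9

P(X = 0 | obs) = 1/3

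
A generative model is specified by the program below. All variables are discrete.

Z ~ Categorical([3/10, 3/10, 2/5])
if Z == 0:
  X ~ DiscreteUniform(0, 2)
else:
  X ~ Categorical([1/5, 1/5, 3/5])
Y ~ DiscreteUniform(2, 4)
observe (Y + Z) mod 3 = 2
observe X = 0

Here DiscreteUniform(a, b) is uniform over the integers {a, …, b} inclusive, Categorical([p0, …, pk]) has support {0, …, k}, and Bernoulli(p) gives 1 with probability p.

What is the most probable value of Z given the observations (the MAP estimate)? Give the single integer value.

Enumerate traces; 3 have nonzero weight after conditioning:
  (Z=0, X=0, Y=2) weight 1/30
  (Z=1, X=0, Y=4) weight 1/50
  (Z=2, X=0, Y=3) weight 2/75
Group by Z:
  weight(Z=0) = 1/30
  weight(Z=1) = 1/50
  weight(Z=2) = 2/75
Total weight = 1/30 + 1/50 + 2/75 = 2/25
P(Z=0 | obs) = 1/30 / 2/25 = 5/12
P(Z=1 | obs) = 1/50 / 2/25 = 1/4
P(Z=2 | obs) = 2/75 / 2/25 = 1/3
argmax = 0

argmax_v P(Z = v | obs) = 0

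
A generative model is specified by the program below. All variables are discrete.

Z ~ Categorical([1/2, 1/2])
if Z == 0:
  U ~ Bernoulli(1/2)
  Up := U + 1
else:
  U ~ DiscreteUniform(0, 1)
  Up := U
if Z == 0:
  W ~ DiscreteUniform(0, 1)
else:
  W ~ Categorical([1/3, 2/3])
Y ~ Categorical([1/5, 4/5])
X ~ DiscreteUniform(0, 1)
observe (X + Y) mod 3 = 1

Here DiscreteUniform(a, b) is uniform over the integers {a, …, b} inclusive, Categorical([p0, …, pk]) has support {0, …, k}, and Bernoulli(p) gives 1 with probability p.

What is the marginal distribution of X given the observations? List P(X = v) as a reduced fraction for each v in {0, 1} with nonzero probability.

P(X=0) = 4/5, P(X=1) = 1/5

Enumerate traces; 16 have nonzero weight after conditioning:
  (Z=0, U=0, W=0, Y=0, X=1) weight 1/80
  (Z=0, U=0, W=0, Y=1, X=0) weight 1/20
  (Z=0, U=0, W=1, Y=0, X=1) weight 1/80
  (Z=0, U=0, W=1, Y=1, X=0) weight 1/20
  (Z=0, U=1, W=0, Y=0, X=1) weight 1/80
  (Z=0, U=1, W=0, Y=1, X=0) weight 1/20
  (Z=0, U=1, W=1, Y=0, X=1) weight 1/80
  (Z=0, U=1, W=1, Y=1, X=0) weight 1/20
  … 8 more
Group by X:
  weight(X=0) = 2/5
  weight(X=1) = 1/10
Total weight = 2/5 + 1/10 = 1/2
P(X=0 | obs) = 2/5 / 1/2 = 4/5
P(X=1 | obs) = 1/10 / 1/2 = 1/5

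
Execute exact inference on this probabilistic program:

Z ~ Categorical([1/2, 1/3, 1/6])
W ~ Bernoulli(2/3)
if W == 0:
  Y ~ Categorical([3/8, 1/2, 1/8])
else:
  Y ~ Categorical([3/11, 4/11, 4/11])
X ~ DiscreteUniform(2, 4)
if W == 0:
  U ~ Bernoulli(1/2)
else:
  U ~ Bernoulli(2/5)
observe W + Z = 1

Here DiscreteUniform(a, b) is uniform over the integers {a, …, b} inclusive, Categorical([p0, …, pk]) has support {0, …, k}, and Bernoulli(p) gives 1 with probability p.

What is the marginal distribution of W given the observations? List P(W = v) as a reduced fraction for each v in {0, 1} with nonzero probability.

Enumerate traces; 36 have nonzero weight after conditioning:
  (Z=0, W=1, Y=0, X=2, U=0) weight 1/55
  (Z=0, W=1, Y=0, X=2, U=1) weight 2/165
  (Z=0, W=1, Y=0, X=3, U=0) weight 1/55
  (Z=0, W=1, Y=0, X=3, U=1) weight 2/165
  (Z=0, W=1, Y=0, X=4, U=0) weight 1/55
  (Z=0, W=1, Y=0, X=4, U=1) weight 2/165
  (Z=0, W=1, Y=1, X=2, U=0) weight 4/165
  (Z=0, W=1, Y=1, X=2, U=1) weight 8/495
  (Z=1, W=0, Y=0, X=2, U=0) weight 1/144
  … 27 more
Group by W:
  weight(W=0) = 1/9
  weight(W=1) = 1/3
Total weight = 1/9 + 1/3 = 4/9
P(W=0 | obs) = 1/9 / 4/9 = 1/4
P(W=1 | obs) = 1/3 / 4/9 = 3/4

P(W=0) = 1/4, P(W=1) = 3/4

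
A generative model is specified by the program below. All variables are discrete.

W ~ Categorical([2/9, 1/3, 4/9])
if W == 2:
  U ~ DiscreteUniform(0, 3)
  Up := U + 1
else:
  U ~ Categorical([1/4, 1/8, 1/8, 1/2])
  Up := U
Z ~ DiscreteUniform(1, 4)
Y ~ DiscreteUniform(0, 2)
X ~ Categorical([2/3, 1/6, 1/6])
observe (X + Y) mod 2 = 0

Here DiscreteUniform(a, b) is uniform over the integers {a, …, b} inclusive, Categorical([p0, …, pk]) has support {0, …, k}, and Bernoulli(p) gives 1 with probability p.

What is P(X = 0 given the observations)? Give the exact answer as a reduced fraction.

Enumerate traces; 240 have nonzero weight after conditioning:
  (W=0, U=0, Z=1, Y=0, X=0) weight 1/324
  (W=0, U=0, Z=1, Y=0, X=2) weight 1/1296
  (W=0, U=0, Z=1, Y=1, X=1) weight 1/1296
  (W=0, U=0, Z=1, Y=2, X=0) weight 1/324
  (W=0, U=0, Z=1, Y=2, X=2) weight 1/1296
  (W=0, U=0, Z=2, Y=0, X=0) weight 1/324
  (W=0, U=0, Z=2, Y=0, X=2) weight 1/1296
  (W=0, U=0, Z=2, Y=1, X=1) weight 1/1296
  … 232 more
Group by X:
  weight(X=0) = 4/9
  weight(X=1) = 1/18
  weight(X=2) = 1/9
Total weight = 4/9 + 1/18 + 1/9 = 11/18
P(X=0 | obs) = 4/9 / 11/18 = 8/11
P(X=1 | obs) = 1/18 / 11/18 = 1/11
P(X=2 | obs) = 1/9 / 11/18 = 2/11

P(X = 0 | obs) = 8/11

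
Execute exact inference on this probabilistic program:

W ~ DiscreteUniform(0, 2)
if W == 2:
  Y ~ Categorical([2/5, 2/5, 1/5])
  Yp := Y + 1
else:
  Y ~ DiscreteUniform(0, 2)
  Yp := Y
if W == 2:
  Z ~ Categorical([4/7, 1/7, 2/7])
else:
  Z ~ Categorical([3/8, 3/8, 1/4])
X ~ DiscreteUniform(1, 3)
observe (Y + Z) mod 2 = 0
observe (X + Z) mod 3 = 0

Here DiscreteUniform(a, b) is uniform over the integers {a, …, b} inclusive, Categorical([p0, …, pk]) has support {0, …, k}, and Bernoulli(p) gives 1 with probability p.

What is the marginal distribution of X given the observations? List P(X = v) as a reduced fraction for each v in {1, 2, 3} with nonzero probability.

Enumerate traces; 15 have nonzero weight after conditioning:
  (W=0, Y=0, Z=0, X=3) weight 1/72
  (W=0, Y=0, Z=2, X=1) weight 1/108
  (W=0, Y=1, Z=1, X=2) weight 1/72
  (W=0, Y=2, Z=0, X=3) weight 1/72
  (W=0, Y=2, Z=2, X=1) weight 1/108
  (W=1, Y=0, Z=0, X=3) weight 1/72
  (W=1, Y=0, Z=2, X=1) weight 1/108
  (W=1, Y=1, Z=1, X=2) weight 1/72
  … 7 more
Group by X:
  weight(X=1) = 53/945
  weight(X=2) = 43/1260
  weight(X=3) = 59/630
Total weight = 53/945 + 43/1260 + 59/630 = 139/756
P(X=1 | obs) = 53/945 / 139/756 = 212/695
P(X=2 | obs) = 43/1260 / 139/756 = 129/695
P(X=3 | obs) = 59/630 / 139/756 = 354/695

P(X=1) = 212/695, P(X=2) = 129/695, P(X=3) = 354/695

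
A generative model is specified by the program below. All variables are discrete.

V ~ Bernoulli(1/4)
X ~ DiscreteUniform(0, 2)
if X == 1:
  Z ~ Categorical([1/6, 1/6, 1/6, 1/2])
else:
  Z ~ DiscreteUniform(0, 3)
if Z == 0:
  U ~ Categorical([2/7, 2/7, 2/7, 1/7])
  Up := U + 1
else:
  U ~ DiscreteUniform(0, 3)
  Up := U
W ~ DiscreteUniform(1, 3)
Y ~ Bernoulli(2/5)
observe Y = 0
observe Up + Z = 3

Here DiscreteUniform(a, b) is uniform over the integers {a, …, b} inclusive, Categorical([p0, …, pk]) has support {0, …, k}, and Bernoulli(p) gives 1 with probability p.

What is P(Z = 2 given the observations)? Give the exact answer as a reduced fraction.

Enumerate traces; 72 have nonzero weight after conditioning:
  (V=0, X=0, Z=0, U=2, W=1, Y=0) weight 1/280
  (V=0, X=0, Z=0, U=2, W=2, Y=0) weight 1/280
  (V=0, X=0, Z=0, U=2, W=3, Y=0) weight 1/280
  (V=0, X=0, Z=1, U=2, W=1, Y=0) weight 1/320
  (V=0, X=0, Z=1, U=2, W=2, Y=0) weight 1/320
  (V=0, X=0, Z=1, U=2, W=3, Y=0) weight 1/320
  (V=0, X=0, Z=2, U=1, W=1, Y=0) weight 1/320
  (V=0, X=0, Z=2, U=1, W=2, Y=0) weight 1/320
  (V=0, X=0, Z=3, U=0, W=1, Y=0) weight 1/320
  … 63 more
Group by Z:
  weight(Z=0) = 4/105
  weight(Z=1) = 1/30
  weight(Z=2) = 1/30
  weight(Z=3) = 1/20
Total weight = 4/105 + 1/30 + 1/30 + 1/20 = 13/84
P(Z=0 | obs) = 4/105 / 13/84 = 16/65
P(Z=1 | obs) = 1/30 / 13/84 = 14/65
P(Z=2 | obs) = 1/30 / 13/84 = 14/65
P(Z=3 | obs) = 1/20 / 13/84 = 21/65

P(Z = 2 | obs) = 14/65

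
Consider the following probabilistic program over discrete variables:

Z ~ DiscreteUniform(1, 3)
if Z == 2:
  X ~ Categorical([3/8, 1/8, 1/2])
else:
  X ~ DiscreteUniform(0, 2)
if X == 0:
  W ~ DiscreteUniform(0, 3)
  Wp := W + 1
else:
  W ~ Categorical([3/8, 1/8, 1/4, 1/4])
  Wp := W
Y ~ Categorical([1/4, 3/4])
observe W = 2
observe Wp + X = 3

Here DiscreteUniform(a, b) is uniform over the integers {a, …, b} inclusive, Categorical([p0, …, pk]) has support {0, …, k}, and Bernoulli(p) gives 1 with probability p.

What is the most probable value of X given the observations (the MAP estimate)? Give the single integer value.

argmax_v P(X = v | obs) = 0

Enumerate traces; 12 have nonzero weight after conditioning:
  (Z=1, X=0, W=2, Y=0) weight 1/144
  (Z=1, X=0, W=2, Y=1) weight 1/48
  (Z=1, X=1, W=2, Y=0) weight 1/144
  (Z=1, X=1, W=2, Y=1) weight 1/48
  (Z=2, X=0, W=2, Y=0) weight 1/128
  (Z=2, X=0, W=2, Y=1) weight 3/128
  (Z=2, X=1, W=2, Y=0) weight 1/384
  (Z=2, X=1, W=2, Y=1) weight 1/128
  … 4 more
Group by X:
  weight(X=0) = 25/288
  weight(X=1) = 19/288
Total weight = 25/288 + 19/288 = 11/72
P(X=0 | obs) = 25/288 / 11/72 = 25/44
P(X=1 | obs) = 19/288 / 11/72 = 19/44
argmax = 0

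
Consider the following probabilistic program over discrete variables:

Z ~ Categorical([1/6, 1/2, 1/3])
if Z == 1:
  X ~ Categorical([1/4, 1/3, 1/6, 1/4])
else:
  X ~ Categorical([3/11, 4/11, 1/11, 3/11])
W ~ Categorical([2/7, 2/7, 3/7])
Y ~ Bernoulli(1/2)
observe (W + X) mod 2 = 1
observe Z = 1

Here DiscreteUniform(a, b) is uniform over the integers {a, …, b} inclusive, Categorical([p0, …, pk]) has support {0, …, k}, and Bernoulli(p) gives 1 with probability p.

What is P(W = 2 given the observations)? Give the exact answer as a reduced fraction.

Enumerate traces; 12 have nonzero weight after conditioning:
  (Z=1, X=0, W=1, Y=0) weight 1/56
  (Z=1, X=0, W=1, Y=1) weight 1/56
  (Z=1, X=1, W=0, Y=0) weight 1/42
  (Z=1, X=1, W=0, Y=1) weight 1/42
  (Z=1, X=1, W=2, Y=0) weight 1/28
  (Z=1, X=1, W=2, Y=1) weight 1/28
  (Z=1, X=2, W=1, Y=0) weight 1/84
  (Z=1, X=2, W=1, Y=1) weight 1/84
  … 4 more
Group by W:
  weight(W=0) = 1/12
  weight(W=1) = 5/84
  weight(W=2) = 1/8
Total weight = 1/12 + 5/84 + 1/8 = 15/56
P(W=0 | obs) = 1/12 / 15/56 = 14/45
P(W=1 | obs) = 5/84 / 15/56 = 2/9
P(W=2 | obs) = 1/8 / 15/56 = 7/15

P(W = 2 | obs) = 7/15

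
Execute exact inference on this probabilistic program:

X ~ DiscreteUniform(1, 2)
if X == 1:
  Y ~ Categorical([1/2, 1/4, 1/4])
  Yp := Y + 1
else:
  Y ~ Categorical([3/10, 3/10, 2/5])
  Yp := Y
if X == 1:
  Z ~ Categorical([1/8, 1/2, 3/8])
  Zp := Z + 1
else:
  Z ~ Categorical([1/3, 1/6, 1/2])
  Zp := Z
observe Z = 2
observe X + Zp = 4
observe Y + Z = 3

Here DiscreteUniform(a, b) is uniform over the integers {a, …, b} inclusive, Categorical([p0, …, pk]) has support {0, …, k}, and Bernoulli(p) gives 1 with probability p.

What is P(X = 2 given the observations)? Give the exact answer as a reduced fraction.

Enumerate traces; 2 have nonzero weight after conditioning:
  (X=1, Y=1, Z=2) weight 3/64
  (X=2, Y=1, Z=2) weight 3/40
Group by X:
  weight(X=1) = 3/64
  weight(X=2) = 3/40
Total weight = 3/64 + 3/40 = 39/320
P(X=1 | obs) = 3/64 / 39/320 = 5/13
P(X=2 | obs) = 3/40 / 39/320 = 8/13

P(X = 2 | obs) = 8/13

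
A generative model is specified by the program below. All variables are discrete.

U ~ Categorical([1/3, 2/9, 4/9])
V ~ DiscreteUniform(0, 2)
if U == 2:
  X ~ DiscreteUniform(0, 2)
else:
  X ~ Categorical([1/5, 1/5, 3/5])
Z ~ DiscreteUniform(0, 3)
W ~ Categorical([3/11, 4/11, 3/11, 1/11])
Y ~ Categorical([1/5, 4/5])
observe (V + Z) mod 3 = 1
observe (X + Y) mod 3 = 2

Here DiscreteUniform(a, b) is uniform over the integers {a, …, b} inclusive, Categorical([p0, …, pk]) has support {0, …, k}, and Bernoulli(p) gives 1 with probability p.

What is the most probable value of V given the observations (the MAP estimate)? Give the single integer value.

argmax_v P(V = v | obs) = 1

Enumerate traces; 96 have nonzero weight after conditioning:
  (U=0, V=0, X=1, Z=1, W=0, Y=1) weight 1/825
  (U=0, V=0, X=1, Z=1, W=1, Y=1) weight 4/2475
  (U=0, V=0, X=1, Z=1, W=2, Y=1) weight 1/825
  (U=0, V=0, X=1, Z=1, W=3, Y=1) weight 1/2475
  (U=0, V=0, X=2, Z=1, W=0, Y=0) weight 1/1100
  (U=0, V=0, X=2, Z=1, W=1, Y=0) weight 1/825
  (U=0, V=0, X=2, Z=1, W=2, Y=0) weight 1/1100
  (U=0, V=0, X=2, Z=1, W=3, Y=0) weight 1/3300
  (U=0, V=1, X=1, Z=0, W=0, Y=1) weight 1/825
  (U=0, V=2, X=1, Z=2, W=0, Y=1) weight 1/825
  … 86 more
Group by V:
  weight(V=0) = 41/1620
  weight(V=1) = 41/810
  weight(V=2) = 41/1620
Total weight = 41/1620 + 41/810 + 41/1620 = 41/405
P(V=0 | obs) = 41/1620 / 41/405 = 1/4
P(V=1 | obs) = 41/810 / 41/405 = 1/2
P(V=2 | obs) = 41/1620 / 41/405 = 1/4
argmax = 1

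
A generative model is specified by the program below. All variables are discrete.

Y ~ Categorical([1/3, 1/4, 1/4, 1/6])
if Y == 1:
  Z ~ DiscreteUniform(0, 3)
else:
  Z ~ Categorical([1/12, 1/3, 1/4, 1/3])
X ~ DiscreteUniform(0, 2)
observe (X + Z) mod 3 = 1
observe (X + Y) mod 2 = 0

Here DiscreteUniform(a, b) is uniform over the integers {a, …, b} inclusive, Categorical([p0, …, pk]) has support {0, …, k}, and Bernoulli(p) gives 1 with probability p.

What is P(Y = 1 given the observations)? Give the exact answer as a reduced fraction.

P(Y = 1 | obs) = 18/77

Enumerate traces; 8 have nonzero weight after conditioning:
  (Y=0, Z=1, X=0) weight 1/27
  (Y=0, Z=2, X=2) weight 1/36
  (Y=1, Z=0, X=1) weight 1/48
  (Y=1, Z=3, X=1) weight 1/48
  (Y=2, Z=1, X=0) weight 1/36
  (Y=2, Z=2, X=2) weight 1/48
  (Y=3, Z=0, X=1) weight 1/216
  (Y=3, Z=3, X=1) weight 1/54
Group by Y:
  weight(Y=0) = 7/108
  weight(Y=1) = 1/24
  weight(Y=2) = 7/144
  weight(Y=3) = 5/216
Total weight = 7/108 + 1/24 + 7/144 + 5/216 = 77/432
P(Y=0 | obs) = 7/108 / 77/432 = 4/11
P(Y=1 | obs) = 1/24 / 77/432 = 18/77
P(Y=2 | obs) = 7/144 / 77/432 = 3/11
P(Y=3 | obs) = 5/216 / 77/432 = 10/77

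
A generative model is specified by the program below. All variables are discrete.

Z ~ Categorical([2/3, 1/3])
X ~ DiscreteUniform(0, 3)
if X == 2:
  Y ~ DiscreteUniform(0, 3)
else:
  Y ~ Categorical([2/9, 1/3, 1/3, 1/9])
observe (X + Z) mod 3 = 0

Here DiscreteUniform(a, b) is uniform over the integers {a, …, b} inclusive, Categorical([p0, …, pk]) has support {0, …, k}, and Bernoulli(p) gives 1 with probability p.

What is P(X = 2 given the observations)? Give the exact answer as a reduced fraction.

P(X = 2 | obs) = 1/5

Enumerate traces; 12 have nonzero weight after conditioning:
  (Z=0, X=0, Y=0) weight 1/27
  (Z=0, X=0, Y=1) weight 1/18
  (Z=0, X=0, Y=2) weight 1/18
  (Z=0, X=0, Y=3) weight 1/54
  (Z=0, X=3, Y=0) weight 1/27
  (Z=0, X=3, Y=1) weight 1/18
  (Z=0, X=3, Y=2) weight 1/18
  (Z=0, X=3, Y=3) weight 1/54
  (Z=1, X=2, Y=0) weight 1/48
  … 3 more
Group by X:
  weight(X=0) = 1/6
  weight(X=2) = 1/12
  weight(X=3) = 1/6
Total weight = 1/6 + 1/12 + 1/6 = 5/12
P(X=0 | obs) = 1/6 / 5/12 = 2/5
P(X=2 | obs) = 1/12 / 5/12 = 1/5
P(X=3 | obs) = 1/6 / 5/12 = 2/5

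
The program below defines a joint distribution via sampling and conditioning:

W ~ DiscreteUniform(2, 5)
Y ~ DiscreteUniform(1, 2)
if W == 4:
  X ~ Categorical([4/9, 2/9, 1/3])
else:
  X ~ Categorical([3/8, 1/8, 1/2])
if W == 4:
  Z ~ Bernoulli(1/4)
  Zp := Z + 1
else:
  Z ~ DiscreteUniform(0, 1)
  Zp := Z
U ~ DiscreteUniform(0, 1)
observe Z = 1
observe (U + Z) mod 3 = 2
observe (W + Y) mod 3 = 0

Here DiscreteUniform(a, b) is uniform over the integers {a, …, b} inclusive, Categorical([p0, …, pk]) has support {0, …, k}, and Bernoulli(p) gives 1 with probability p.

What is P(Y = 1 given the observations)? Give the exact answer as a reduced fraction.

Enumerate traces; 9 have nonzero weight after conditioning:
  (W=2, Y=1, X=0, Z=1, U=1) weight 3/256
  (W=2, Y=1, X=1, Z=1, U=1) weight 1/256
  (W=2, Y=1, X=2, Z=1, U=1) weight 1/64
  (W=4, Y=2, X=0, Z=1, U=1) weight 1/144
  (W=4, Y=2, X=1, Z=1, U=1) weight 1/288
  (W=4, Y=2, X=2, Z=1, U=1) weight 1/192
  (W=5, Y=1, X=0, Z=1, U=1) weight 3/256
  (W=5, Y=1, X=1, Z=1, U=1) weight 1/256
  … 1 more
Group by Y:
  weight(Y=1) = 1/16
  weight(Y=2) = 1/64
Total weight = 1/16 + 1/64 = 5/64
P(Y=1 | obs) = 1/16 / 5/64 = 4/5
P(Y=2 | obs) = 1/64 / 5/64 = 1/5

P(Y = 1 | obs) = 4/5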